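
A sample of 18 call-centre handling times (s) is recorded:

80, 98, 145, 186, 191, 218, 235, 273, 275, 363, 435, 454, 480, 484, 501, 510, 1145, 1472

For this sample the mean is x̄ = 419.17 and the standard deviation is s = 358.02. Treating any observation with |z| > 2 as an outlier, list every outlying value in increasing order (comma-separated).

Cutoffs at x̄ ± 2s: 419.17 ± 2·358.02 = [-296.87, 1135.21].
1145: z = 2.03, |z| > 2 → outlier.
1472: z = 2.94, |z| > 2 → outlier.
Every other value lies within [-296.87, 1135.21].

1145, 1472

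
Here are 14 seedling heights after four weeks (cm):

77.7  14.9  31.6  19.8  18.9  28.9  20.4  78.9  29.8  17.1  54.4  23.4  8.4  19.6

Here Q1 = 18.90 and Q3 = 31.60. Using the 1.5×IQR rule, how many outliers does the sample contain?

IQR = 12.70; fences at 18.90 − 19.05 = -0.15 and 31.60 + 19.05 = 50.65.
Outside the cutoffs: 54.4, 77.7, 78.9.

3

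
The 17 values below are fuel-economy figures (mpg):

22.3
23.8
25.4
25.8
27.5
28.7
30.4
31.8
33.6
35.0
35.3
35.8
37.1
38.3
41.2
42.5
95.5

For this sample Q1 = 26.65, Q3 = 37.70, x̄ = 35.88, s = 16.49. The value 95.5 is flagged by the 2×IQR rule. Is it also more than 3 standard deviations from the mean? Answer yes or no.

z = (95.5 − 35.88) / 16.49 = 3.62.
|z| = 3.62 > 3.

yes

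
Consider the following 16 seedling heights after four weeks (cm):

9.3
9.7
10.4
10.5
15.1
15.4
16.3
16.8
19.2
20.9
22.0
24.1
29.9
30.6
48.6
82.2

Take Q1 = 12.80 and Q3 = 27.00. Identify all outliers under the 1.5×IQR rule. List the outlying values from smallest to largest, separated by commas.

48.6, 82.2

IQR = Q3 − Q1 = 27.00 − 12.80 = 14.20.
Lower fence = Q1 − 1.5·IQR = 12.80 − 21.30 = -8.50.
Upper fence = Q3 + 1.5·IQR = 27.00 + 21.30 = 48.30.
48.6 > 48.30 → outlier.
82.2 > 48.30 → outlier.
All remaining values lie within [-8.50, 48.30].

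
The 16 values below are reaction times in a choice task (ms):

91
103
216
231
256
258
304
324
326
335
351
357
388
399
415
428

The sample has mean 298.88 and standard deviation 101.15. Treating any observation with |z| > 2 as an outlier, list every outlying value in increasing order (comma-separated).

Cutoffs at x̄ ± 2s: 298.88 ± 2·101.15 = [96.58, 501.18].
91: z = -2.06, |z| > 2 → outlier.
Every other value lies within [96.58, 501.18].

91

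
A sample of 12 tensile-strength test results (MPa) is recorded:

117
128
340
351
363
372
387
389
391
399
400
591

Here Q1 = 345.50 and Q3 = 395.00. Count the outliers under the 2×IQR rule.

3

IQR = 49.50; fences at 345.50 − 99.00 = 246.50 and 395.00 + 99.00 = 494.00.
Outside the cutoffs: 117, 128, 591.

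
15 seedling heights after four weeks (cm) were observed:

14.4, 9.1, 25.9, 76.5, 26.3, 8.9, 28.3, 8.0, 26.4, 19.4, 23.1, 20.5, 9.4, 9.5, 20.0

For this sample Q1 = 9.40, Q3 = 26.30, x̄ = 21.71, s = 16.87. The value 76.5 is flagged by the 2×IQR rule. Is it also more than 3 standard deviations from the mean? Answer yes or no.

z = (76.5 − 21.71) / 16.87 = 3.25.
|z| = 3.25 > 3.

yes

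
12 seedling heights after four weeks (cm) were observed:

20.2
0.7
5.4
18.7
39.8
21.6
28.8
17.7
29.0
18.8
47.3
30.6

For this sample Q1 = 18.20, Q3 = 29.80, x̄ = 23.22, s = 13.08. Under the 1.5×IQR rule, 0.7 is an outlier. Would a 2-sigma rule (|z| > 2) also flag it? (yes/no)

no

z = (0.7 − 23.22) / 13.08 = -1.72.
|z| = 1.72 ≤ 2.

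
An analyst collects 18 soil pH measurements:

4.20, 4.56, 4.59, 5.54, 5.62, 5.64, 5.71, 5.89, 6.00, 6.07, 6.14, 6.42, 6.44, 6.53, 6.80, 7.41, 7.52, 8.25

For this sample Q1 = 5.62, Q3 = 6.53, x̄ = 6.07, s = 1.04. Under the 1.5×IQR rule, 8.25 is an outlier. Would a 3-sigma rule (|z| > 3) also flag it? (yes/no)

no

z = (8.25 − 6.07) / 1.04 = 2.10.
|z| = 2.10 ≤ 3.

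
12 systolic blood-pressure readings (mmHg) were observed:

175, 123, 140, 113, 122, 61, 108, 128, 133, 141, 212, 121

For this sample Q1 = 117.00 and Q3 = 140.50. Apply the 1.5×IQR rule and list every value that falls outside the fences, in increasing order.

61, 212

IQR = Q3 − Q1 = 140.50 − 117.00 = 23.50.
Lower fence = Q1 − 1.5·IQR = 117.00 − 35.25 = 81.75.
Upper fence = Q3 + 1.5·IQR = 140.50 + 35.25 = 175.75.
61 < 81.75 → outlier.
212 > 175.75 → outlier.
All remaining values lie within [81.75, 175.75].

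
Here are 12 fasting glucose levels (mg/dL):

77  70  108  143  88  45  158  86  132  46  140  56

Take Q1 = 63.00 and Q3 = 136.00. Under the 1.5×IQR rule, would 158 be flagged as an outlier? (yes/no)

IQR = Q3 − Q1 = 136.00 − 63.00 = 73.00.
Lower fence = Q1 − 1.5·IQR = 63.00 − 109.50 = -46.50.
Upper fence = Q3 + 1.5·IQR = 136.00 + 109.50 = 245.50.
158 lies within [-46.50, 245.50].

no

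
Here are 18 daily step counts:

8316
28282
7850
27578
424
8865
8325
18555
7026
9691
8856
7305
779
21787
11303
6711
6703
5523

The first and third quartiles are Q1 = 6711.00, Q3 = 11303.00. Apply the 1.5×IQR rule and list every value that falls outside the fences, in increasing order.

18555, 21787, 27578, 28282

IQR = Q3 − Q1 = 11303.00 − 6711.00 = 4592.00.
Lower fence = Q1 − 1.5·IQR = 6711.00 − 6888.00 = -177.00.
Upper fence = Q3 + 1.5·IQR = 11303.00 + 6888.00 = 18191.00.
18555 > 18191.00 → outlier.
21787 > 18191.00 → outlier.
27578 > 18191.00 → outlier.
28282 > 18191.00 → outlier.
All remaining values lie within [-177.00, 18191.00].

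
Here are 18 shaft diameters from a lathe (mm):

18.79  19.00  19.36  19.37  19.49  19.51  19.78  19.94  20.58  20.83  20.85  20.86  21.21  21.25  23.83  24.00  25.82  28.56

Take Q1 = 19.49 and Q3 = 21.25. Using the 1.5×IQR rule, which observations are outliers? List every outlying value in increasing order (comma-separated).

24.00, 25.82, 28.56

IQR = Q3 − Q1 = 21.25 − 19.49 = 1.76.
Lower fence = Q1 − 1.5·IQR = 19.49 − 2.64 = 16.85.
Upper fence = Q3 + 1.5·IQR = 21.25 + 2.64 = 23.89.
24.00 > 23.89 → outlier.
25.82 > 23.89 → outlier.
28.56 > 23.89 → outlier.
All remaining values lie within [16.85, 23.89].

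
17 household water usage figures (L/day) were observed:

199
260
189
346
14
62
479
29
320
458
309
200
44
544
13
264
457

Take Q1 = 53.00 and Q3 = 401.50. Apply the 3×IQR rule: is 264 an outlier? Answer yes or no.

IQR = Q3 − Q1 = 401.50 − 53.00 = 348.50.
Lower fence = Q1 − 3·IQR = 53.00 − 1045.50 = -992.50.
Upper fence = Q3 + 3·IQR = 401.50 + 1045.50 = 1447.00.
264 lies within [-992.50, 1447.00].

no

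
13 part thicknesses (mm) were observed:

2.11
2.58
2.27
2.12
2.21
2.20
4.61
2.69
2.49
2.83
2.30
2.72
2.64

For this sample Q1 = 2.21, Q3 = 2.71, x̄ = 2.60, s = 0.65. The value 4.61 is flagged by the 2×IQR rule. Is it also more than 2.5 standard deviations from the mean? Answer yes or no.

yes

z = (4.61 − 2.60) / 0.65 = 3.09.
|z| = 3.09 > 2.5.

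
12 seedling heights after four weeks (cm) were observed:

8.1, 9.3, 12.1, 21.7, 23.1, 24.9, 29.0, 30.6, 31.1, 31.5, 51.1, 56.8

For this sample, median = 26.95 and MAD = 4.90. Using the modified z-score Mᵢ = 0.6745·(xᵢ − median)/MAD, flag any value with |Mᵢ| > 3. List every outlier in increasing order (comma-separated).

|Mᵢ| > 3 ⇔ |xᵢ − 26.95| > 3·4.90/0.6745 = 21.79.
So outliers lie outside [5.16, 48.74].
51.1: M = 3.32 → outlier.
56.8: M = 4.11 → outlier.

51.1, 56.8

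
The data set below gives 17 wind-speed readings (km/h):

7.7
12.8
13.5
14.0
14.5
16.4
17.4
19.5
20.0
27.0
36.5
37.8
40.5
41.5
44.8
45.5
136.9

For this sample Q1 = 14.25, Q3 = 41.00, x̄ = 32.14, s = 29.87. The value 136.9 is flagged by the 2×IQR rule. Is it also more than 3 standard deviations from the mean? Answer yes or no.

z = (136.9 − 32.14) / 29.87 = 3.51.
|z| = 3.51 > 3.

yes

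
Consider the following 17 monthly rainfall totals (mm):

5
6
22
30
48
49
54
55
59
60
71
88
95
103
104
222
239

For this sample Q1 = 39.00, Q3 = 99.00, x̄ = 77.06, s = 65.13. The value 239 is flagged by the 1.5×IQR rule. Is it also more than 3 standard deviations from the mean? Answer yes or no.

no

z = (239 − 77.06) / 65.13 = 2.49.
|z| = 2.49 ≤ 3.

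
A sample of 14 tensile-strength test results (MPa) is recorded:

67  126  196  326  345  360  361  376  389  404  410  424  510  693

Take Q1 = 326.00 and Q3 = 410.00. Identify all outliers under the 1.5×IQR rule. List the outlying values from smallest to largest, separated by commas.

IQR = Q3 − Q1 = 410.00 − 326.00 = 84.00.
Lower fence = Q1 − 1.5·IQR = 326.00 − 126.00 = 200.00.
Upper fence = Q3 + 1.5·IQR = 410.00 + 126.00 = 536.00.
67 < 200.00 → outlier.
126 < 200.00 → outlier.
196 < 200.00 → outlier.
693 > 536.00 → outlier.
All remaining values lie within [200.00, 536.00].

67, 126, 196, 693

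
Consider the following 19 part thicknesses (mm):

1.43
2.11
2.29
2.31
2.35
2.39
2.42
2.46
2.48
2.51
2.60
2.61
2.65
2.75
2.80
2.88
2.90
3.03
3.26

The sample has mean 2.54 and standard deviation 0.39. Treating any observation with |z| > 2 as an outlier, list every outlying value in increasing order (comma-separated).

Cutoffs at x̄ ± 2s: 2.54 ± 2·0.39 = [1.76, 3.32].
1.43: z = -2.85, |z| > 2 → outlier.
Every other value lies within [1.76, 3.32].

1.43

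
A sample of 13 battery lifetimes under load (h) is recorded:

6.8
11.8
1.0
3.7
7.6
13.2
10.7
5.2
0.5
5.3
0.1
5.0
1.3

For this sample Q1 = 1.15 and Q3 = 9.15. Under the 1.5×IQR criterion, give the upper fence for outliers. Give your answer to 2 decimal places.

21.15

IQR = Q3 − Q1 = 9.15 − 1.15 = 8.00.
Lower fence = Q1 − 1.5·IQR = 1.15 − 12.00 = -10.85.
Upper fence = Q3 + 1.5·IQR = 9.15 + 12.00 = 21.15.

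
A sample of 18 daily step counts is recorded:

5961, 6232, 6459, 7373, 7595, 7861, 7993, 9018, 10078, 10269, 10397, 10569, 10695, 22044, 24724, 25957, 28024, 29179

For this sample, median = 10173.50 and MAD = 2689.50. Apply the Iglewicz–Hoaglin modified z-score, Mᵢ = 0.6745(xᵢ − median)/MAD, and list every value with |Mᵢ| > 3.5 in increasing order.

|Mᵢ| > 3.5 ⇔ |xᵢ − 10173.50| > 3.5·2689.50/0.6745 = 13955.89.
So outliers lie outside [-3782.39, 24129.39].
24724: M = 3.65 → outlier.
25957: M = 3.96 → outlier.
28024: M = 4.48 → outlier.
29179: M = 4.77 → outlier.

24724, 25957, 28024, 29179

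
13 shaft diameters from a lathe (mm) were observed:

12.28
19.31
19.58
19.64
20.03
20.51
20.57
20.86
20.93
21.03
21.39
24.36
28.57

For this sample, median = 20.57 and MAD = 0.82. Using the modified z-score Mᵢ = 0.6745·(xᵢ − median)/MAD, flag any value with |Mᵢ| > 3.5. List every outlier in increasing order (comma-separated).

12.28, 28.57

|Mᵢ| > 3.5 ⇔ |xᵢ − 20.57| > 3.5·0.82/0.6745 = 4.26.
So outliers lie outside [16.31, 24.83].
12.28: M = -6.82 → outlier.
28.57: M = 6.58 → outlier.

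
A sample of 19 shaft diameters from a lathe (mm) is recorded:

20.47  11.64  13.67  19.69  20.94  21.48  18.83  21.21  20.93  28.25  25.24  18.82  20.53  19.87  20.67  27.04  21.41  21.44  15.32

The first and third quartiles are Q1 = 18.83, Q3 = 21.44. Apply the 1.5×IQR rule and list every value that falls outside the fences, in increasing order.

IQR = Q3 − Q1 = 21.44 − 18.83 = 2.61.
Lower fence = Q1 − 1.5·IQR = 18.83 − 3.915 = 14.915.
Upper fence = Q3 + 1.5·IQR = 21.44 + 3.915 = 25.355.
11.64 < 14.915 → outlier.
13.67 < 14.915 → outlier.
27.04 > 25.355 → outlier.
28.25 > 25.355 → outlier.
All remaining values lie within [14.915, 25.355].

11.64, 13.67, 27.04, 28.25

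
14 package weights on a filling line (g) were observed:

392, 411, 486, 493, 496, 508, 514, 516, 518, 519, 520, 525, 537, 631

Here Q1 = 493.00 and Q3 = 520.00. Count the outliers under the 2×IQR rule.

IQR = 27.00; fences at 493.00 − 54.00 = 439.00 and 520.00 + 54.00 = 574.00.
Outside the cutoffs: 392, 411, 631.

3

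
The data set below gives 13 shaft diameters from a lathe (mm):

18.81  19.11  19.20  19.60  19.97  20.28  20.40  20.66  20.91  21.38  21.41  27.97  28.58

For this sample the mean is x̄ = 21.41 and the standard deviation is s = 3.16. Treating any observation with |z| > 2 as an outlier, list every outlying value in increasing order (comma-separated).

Cutoffs at x̄ ± 2s: 21.41 ± 2·3.16 = [15.09, 27.73].
27.97: z = 2.08, |z| > 2 → outlier.
28.58: z = 2.27, |z| > 2 → outlier.
Every other value lies within [15.09, 27.73].

27.97, 28.58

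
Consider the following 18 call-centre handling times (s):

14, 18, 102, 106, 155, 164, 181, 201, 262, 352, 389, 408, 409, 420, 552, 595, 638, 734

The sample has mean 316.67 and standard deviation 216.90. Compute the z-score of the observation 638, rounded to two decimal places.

1.48

z = (638 − 316.67) / 216.90 = 1.48.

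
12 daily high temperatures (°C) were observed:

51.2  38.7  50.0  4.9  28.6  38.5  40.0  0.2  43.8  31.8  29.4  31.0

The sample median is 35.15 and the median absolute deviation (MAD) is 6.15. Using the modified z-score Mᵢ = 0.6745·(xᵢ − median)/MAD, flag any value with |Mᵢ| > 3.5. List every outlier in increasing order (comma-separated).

0.2

|Mᵢ| > 3.5 ⇔ |xᵢ − 35.15| > 3.5·6.15/0.6745 = 31.91.
So outliers lie outside [3.24, 67.06].
0.2: M = -3.83 → outlier.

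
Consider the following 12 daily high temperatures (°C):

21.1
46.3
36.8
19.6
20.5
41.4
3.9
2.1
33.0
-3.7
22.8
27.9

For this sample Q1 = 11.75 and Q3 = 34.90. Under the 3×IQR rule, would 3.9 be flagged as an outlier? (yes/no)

no

IQR = Q3 − Q1 = 34.90 − 11.75 = 23.15.
Lower fence = Q1 − 3·IQR = 11.75 − 69.45 = -57.70.
Upper fence = Q3 + 3·IQR = 34.90 + 69.45 = 104.35.
3.9 lies within [-57.70, 104.35].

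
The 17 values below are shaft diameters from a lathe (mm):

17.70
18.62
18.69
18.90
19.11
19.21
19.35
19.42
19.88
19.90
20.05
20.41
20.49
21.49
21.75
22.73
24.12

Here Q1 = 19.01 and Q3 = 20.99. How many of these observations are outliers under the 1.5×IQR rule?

IQR = 1.98; fences at 19.01 − 2.97 = 16.04 and 20.99 + 2.97 = 23.96.
Outside the cutoffs: 24.12.

1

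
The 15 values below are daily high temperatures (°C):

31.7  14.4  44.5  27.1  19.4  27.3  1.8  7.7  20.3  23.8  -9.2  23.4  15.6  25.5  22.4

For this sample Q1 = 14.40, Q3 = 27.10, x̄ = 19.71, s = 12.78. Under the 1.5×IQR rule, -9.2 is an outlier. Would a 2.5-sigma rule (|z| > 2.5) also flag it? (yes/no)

z = (-9.2 − 19.71) / 12.78 = -2.26.
|z| = 2.26 ≤ 2.5.

no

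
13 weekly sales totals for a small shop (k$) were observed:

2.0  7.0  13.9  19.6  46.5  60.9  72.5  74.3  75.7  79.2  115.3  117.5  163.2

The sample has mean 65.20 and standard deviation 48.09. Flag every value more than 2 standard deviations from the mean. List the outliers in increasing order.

163.2

Cutoffs at x̄ ± 2s: 65.20 ± 2·48.09 = [-30.98, 161.38].
163.2: z = 2.04, |z| > 2 → outlier.
Every other value lies within [-30.98, 161.38].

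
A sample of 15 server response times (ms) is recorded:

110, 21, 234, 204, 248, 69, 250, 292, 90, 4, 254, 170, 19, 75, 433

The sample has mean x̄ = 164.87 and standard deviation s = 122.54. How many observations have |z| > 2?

1

Cutoffs: x̄ ± 2s = [-80.21, 409.95].
Outside the cutoffs: 433.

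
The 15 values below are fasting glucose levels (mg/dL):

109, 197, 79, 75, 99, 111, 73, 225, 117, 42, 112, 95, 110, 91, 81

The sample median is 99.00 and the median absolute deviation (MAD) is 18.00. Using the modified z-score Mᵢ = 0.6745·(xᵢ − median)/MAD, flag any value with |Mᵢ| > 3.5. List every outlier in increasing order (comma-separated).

|Mᵢ| > 3.5 ⇔ |xᵢ − 99.00| > 3.5·18.00/0.6745 = 93.40.
So outliers lie outside [5.60, 192.40].
197: M = 3.67 → outlier.
225: M = 4.72 → outlier.

197, 225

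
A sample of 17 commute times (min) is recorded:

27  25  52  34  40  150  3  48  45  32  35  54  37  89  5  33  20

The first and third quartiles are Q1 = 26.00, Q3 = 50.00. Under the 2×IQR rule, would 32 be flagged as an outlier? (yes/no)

no

IQR = Q3 − Q1 = 50.00 − 26.00 = 24.00.
Lower fence = Q1 − 2·IQR = 26.00 − 48.00 = -22.00.
Upper fence = Q3 + 2·IQR = 50.00 + 48.00 = 98.00.
32 lies within [-22.00, 98.00].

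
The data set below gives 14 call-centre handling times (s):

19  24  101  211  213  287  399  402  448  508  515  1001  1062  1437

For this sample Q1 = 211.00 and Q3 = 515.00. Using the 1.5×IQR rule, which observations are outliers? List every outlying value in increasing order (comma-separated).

IQR = Q3 − Q1 = 515.00 − 211.00 = 304.00.
Lower fence = Q1 − 1.5·IQR = 211.00 − 456.00 = -245.00.
Upper fence = Q3 + 1.5·IQR = 515.00 + 456.00 = 971.00.
1001 > 971.00 → outlier.
1062 > 971.00 → outlier.
1437 > 971.00 → outlier.
All remaining values lie within [-245.00, 971.00].

1001, 1062, 1437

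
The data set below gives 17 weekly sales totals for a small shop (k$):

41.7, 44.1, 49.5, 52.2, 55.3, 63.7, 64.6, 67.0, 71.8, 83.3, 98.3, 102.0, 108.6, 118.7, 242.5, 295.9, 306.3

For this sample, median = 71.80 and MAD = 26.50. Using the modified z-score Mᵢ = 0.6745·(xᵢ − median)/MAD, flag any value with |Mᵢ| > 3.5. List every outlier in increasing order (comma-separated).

|Mᵢ| > 3.5 ⇔ |xᵢ − 71.80| > 3.5·26.50/0.6745 = 137.51.
So outliers lie outside [-65.71, 209.31].
242.5: M = 4.34 → outlier.
295.9: M = 5.70 → outlier.
306.3: M = 5.97 → outlier.

242.5, 295.9, 306.3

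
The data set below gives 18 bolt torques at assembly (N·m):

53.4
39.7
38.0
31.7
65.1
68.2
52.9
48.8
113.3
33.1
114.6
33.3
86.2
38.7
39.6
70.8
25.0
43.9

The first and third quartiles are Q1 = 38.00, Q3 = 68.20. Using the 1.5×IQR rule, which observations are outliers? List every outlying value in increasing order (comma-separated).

114.6

IQR = Q3 − Q1 = 68.20 − 38.00 = 30.20.
Lower fence = Q1 − 1.5·IQR = 38.00 − 45.30 = -7.30.
Upper fence = Q3 + 1.5·IQR = 68.20 + 45.30 = 113.50.
114.6 > 113.50 → outlier.
All remaining values lie within [-7.30, 113.50].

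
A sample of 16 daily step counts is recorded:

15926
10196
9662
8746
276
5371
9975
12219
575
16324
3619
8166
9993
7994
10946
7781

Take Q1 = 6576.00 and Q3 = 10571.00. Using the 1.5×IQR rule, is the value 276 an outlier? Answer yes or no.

yes

IQR = Q3 − Q1 = 10571.00 − 6576.00 = 3995.00.
Lower fence = Q1 − 1.5·IQR = 6576.00 − 5992.50 = 583.50.
Upper fence = Q3 + 1.5·IQR = 10571.00 + 5992.50 = 16563.50.
276 lies below the lower fence.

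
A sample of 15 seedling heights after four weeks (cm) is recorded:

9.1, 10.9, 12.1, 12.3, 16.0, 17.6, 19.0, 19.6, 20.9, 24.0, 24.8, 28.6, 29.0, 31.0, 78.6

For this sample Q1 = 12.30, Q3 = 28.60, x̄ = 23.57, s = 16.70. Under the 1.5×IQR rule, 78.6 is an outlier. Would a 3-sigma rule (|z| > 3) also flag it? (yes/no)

z = (78.6 − 23.57) / 16.70 = 3.30.
|z| = 3.30 > 3.

yes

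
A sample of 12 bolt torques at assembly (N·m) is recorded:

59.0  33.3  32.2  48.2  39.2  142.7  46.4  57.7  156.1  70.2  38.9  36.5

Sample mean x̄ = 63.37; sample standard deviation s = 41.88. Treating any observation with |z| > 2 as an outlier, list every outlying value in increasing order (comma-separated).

Cutoffs at x̄ ± 2s: 63.37 ± 2·41.88 = [-20.39, 147.13].
156.1: z = 2.21, |z| > 2 → outlier.
Every other value lies within [-20.39, 147.13].

156.1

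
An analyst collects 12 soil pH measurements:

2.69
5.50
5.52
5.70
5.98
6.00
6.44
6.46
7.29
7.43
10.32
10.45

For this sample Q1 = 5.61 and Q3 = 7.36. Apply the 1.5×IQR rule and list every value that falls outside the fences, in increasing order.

2.69, 10.32, 10.45

IQR = Q3 − Q1 = 7.36 − 5.61 = 1.75.
Lower fence = Q1 − 1.5·IQR = 5.61 − 2.625 = 2.985.
Upper fence = Q3 + 1.5·IQR = 7.36 + 2.625 = 9.985.
2.69 < 2.985 → outlier.
10.32 > 9.985 → outlier.
10.45 > 9.985 → outlier.
All remaining values lie within [2.985, 9.985].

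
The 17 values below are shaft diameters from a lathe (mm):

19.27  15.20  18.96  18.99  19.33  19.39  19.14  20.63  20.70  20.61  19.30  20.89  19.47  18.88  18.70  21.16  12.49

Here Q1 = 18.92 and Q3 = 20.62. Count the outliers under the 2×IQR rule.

IQR = 1.70; fences at 18.92 − 3.40 = 15.52 and 20.62 + 3.40 = 24.02.
Outside the cutoffs: 12.49, 15.20.

2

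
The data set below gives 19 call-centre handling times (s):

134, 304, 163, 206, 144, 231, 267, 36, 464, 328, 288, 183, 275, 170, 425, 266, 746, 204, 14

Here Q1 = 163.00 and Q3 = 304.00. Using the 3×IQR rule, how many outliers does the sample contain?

IQR = 141.00; fences at 163.00 − 423.00 = -260.00 and 304.00 + 423.00 = 727.00.
Outside the cutoffs: 746.

1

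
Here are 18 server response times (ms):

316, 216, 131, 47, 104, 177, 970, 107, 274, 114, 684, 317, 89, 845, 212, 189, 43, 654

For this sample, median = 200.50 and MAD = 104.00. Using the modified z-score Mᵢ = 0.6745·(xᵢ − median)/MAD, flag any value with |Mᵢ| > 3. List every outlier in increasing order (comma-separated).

|Mᵢ| > 3 ⇔ |xᵢ − 200.50| > 3·104.00/0.6745 = 462.56.
So outliers lie outside [-262.06, 663.06].
684: M = 3.14 → outlier.
845: M = 4.18 → outlier.
970: M = 4.99 → outlier.

684, 845, 970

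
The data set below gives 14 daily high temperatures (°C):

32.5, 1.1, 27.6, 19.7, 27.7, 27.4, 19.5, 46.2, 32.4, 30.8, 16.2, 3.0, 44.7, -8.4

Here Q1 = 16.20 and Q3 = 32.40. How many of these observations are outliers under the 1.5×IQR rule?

1

IQR = 16.20; fences at 16.20 − 24.30 = -8.10 and 32.40 + 24.30 = 56.70.
Outside the cutoffs: -8.4.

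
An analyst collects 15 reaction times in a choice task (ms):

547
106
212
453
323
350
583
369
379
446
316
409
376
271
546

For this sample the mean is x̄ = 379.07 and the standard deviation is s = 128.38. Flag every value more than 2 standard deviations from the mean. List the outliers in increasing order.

106

Cutoffs at x̄ ± 2s: 379.07 ± 2·128.38 = [122.31, 635.83].
106: z = -2.13, |z| > 2 → outlier.
Every other value lies within [122.31, 635.83].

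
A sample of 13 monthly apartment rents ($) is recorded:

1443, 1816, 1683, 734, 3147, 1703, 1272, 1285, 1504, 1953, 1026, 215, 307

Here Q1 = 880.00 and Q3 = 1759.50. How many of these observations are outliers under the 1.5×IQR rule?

1

IQR = 879.50; fences at 880.00 − 1319.25 = -439.25 and 1759.50 + 1319.25 = 3078.75.
Outside the cutoffs: 3147.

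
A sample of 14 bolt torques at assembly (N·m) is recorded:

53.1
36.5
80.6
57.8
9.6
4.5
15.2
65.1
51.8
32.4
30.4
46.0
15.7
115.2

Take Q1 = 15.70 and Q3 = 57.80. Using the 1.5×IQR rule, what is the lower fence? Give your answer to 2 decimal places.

IQR = Q3 − Q1 = 57.80 − 15.70 = 42.10.
Lower fence = Q1 − 1.5·IQR = 15.70 − 63.15 = -47.45.
Upper fence = Q3 + 1.5·IQR = 57.80 + 63.15 = 120.95.

-47.45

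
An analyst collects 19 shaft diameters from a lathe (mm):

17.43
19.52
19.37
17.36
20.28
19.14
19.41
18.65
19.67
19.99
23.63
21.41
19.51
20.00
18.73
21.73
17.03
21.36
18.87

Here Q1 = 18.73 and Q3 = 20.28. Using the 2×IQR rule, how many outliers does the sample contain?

1

IQR = 1.55; fences at 18.73 − 3.10 = 15.63 and 20.28 + 3.10 = 23.38.
Outside the cutoffs: 23.63.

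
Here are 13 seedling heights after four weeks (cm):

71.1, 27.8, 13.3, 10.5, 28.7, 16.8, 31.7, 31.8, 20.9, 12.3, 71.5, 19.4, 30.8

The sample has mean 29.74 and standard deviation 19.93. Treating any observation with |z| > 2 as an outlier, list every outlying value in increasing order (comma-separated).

Cutoffs at x̄ ± 2s: 29.74 ± 2·19.93 = [-10.12, 69.60].
71.1: z = 2.08, |z| > 2 → outlier.
71.5: z = 2.10, |z| > 2 → outlier.
Every other value lies within [-10.12, 69.60].

71.1, 71.5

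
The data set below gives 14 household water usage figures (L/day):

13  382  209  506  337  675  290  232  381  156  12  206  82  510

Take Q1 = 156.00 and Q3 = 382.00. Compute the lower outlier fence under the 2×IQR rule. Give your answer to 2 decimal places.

-296.00

IQR = Q3 − Q1 = 382.00 − 156.00 = 226.00.
Lower fence = Q1 − 2·IQR = 156.00 − 452.00 = -296.00.
Upper fence = Q3 + 2·IQR = 382.00 + 452.00 = 834.00.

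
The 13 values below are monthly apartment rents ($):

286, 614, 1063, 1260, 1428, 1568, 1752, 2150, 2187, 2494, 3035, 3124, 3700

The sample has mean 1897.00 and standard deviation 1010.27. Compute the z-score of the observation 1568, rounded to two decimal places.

z = (1568 − 1897.00) / 1010.27 = -0.33.

-0.33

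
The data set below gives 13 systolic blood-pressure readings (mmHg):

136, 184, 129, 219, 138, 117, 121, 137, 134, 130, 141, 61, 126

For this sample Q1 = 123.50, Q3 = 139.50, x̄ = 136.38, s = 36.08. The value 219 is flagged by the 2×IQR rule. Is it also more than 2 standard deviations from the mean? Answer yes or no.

z = (219 − 136.38) / 36.08 = 2.29.
|z| = 2.29 > 2.

yes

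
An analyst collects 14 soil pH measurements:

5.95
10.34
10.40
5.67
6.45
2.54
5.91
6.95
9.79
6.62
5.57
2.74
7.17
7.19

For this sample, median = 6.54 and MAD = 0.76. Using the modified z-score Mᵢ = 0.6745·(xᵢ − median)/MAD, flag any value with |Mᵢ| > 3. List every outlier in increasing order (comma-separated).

|Mᵢ| > 3 ⇔ |xᵢ − 6.54| > 3·0.76/0.6745 = 3.38.
So outliers lie outside [3.16, 9.92].
2.54: M = -3.55 → outlier.
2.74: M = -3.37 → outlier.
10.34: M = 3.37 → outlier.
10.40: M = 3.43 → outlier.

2.54, 2.74, 10.34, 10.40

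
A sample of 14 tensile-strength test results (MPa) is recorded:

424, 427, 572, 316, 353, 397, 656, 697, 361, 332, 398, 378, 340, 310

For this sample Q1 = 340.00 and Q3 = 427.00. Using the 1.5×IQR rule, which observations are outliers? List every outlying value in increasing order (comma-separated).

572, 656, 697

IQR = Q3 − Q1 = 427.00 − 340.00 = 87.00.
Lower fence = Q1 − 1.5·IQR = 340.00 − 130.50 = 209.50.
Upper fence = Q3 + 1.5·IQR = 427.00 + 130.50 = 557.50.
572 > 557.50 → outlier.
656 > 557.50 → outlier.
697 > 557.50 → outlier.
All remaining values lie within [209.50, 557.50].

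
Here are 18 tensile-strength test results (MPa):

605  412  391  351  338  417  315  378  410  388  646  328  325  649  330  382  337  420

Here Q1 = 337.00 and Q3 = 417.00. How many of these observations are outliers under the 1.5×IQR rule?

3

IQR = 80.00; fences at 337.00 − 120.00 = 217.00 and 417.00 + 120.00 = 537.00.
Outside the cutoffs: 605, 646, 649.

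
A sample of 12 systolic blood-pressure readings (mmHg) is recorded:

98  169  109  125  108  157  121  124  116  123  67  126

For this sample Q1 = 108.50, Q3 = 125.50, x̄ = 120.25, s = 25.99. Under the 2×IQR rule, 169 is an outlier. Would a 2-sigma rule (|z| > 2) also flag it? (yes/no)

z = (169 − 120.25) / 25.99 = 1.88.
|z| = 1.88 ≤ 2.

no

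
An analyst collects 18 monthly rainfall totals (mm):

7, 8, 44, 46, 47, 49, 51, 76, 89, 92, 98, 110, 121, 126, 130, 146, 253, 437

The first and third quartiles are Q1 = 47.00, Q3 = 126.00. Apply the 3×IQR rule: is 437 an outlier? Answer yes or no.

yes

IQR = Q3 − Q1 = 126.00 − 47.00 = 79.00.
Lower fence = Q1 − 3·IQR = 47.00 − 237.00 = -190.00.
Upper fence = Q3 + 3·IQR = 126.00 + 237.00 = 363.00.
437 lies above the upper fence.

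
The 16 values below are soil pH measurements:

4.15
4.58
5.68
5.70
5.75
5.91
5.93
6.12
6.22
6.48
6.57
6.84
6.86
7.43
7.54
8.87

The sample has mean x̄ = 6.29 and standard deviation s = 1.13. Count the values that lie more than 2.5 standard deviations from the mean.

Cutoffs: x̄ ± 2.5s = [3.465, 9.115].
Every value lies within the cutoffs.

0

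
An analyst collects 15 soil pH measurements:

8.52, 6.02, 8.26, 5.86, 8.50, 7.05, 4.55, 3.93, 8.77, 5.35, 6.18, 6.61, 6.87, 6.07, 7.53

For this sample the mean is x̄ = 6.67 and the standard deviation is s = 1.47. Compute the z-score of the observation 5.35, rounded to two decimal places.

z = (5.35 − 6.67) / 1.47 = -0.90.

-0.90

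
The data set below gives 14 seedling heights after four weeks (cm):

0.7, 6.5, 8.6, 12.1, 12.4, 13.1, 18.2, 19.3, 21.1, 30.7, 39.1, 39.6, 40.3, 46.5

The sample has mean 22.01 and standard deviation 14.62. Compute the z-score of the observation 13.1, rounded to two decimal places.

-0.61

z = (13.1 − 22.01) / 14.62 = -0.61.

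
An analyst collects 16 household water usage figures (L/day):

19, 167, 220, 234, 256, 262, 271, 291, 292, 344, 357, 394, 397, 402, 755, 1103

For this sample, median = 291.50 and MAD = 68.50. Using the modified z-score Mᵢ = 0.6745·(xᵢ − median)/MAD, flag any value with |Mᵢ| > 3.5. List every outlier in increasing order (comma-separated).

|Mᵢ| > 3.5 ⇔ |xᵢ − 291.50| > 3.5·68.50/0.6745 = 355.45.
So outliers lie outside [-63.95, 646.95].
755: M = 4.56 → outlier.
1103: M = 7.99 → outlier.

755, 1103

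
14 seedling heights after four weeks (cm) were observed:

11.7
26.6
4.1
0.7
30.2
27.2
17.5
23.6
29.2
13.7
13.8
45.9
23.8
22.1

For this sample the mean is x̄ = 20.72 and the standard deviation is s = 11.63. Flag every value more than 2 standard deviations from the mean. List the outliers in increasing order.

Cutoffs at x̄ ± 2s: 20.72 ± 2·11.63 = [-2.54, 43.98].
45.9: z = 2.17, |z| > 2 → outlier.
Every other value lies within [-2.54, 43.98].

45.9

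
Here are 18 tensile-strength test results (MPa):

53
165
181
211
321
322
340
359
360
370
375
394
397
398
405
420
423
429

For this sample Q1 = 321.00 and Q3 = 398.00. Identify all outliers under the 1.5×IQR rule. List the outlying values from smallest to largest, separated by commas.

IQR = Q3 − Q1 = 398.00 − 321.00 = 77.00.
Lower fence = Q1 − 1.5·IQR = 321.00 − 115.50 = 205.50.
Upper fence = Q3 + 1.5·IQR = 398.00 + 115.50 = 513.50.
53 < 205.50 → outlier.
165 < 205.50 → outlier.
181 < 205.50 → outlier.
All remaining values lie within [205.50, 513.50].

53, 165, 181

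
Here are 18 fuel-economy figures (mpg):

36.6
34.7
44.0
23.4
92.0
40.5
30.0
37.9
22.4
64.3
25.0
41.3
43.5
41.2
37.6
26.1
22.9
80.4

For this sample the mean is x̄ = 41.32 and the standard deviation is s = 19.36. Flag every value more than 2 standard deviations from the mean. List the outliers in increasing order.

Cutoffs at x̄ ± 2s: 41.32 ± 2·19.36 = [2.60, 80.04].
80.4: z = 2.02, |z| > 2 → outlier.
92.0: z = 2.62, |z| > 2 → outlier.
Every other value lies within [2.60, 80.04].

80.4, 92.0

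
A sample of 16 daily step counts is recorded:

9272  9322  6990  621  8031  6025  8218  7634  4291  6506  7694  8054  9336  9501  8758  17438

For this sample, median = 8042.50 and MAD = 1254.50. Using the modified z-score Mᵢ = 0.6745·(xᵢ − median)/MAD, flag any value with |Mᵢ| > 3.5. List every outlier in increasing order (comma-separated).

621, 17438

|Mᵢ| > 3.5 ⇔ |xᵢ − 8042.50| > 3.5·1254.50/0.6745 = 6509.64.
So outliers lie outside [1532.86, 14552.14].
621: M = -3.99 → outlier.
17438: M = 5.05 → outlier.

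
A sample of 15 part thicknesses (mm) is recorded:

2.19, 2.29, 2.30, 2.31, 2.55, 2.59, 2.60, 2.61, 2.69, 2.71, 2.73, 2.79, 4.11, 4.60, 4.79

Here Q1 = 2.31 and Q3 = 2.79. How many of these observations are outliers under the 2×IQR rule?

IQR = 0.48; fences at 2.31 − 0.96 = 1.35 and 2.79 + 0.96 = 3.75.
Outside the cutoffs: 4.11, 4.60, 4.79.

3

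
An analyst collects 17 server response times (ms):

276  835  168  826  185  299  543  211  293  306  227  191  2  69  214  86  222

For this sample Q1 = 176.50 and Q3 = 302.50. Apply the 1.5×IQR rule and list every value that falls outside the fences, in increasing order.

543, 826, 835

IQR = Q3 − Q1 = 302.50 − 176.50 = 126.00.
Lower fence = Q1 − 1.5·IQR = 176.50 − 189.00 = -12.50.
Upper fence = Q3 + 1.5·IQR = 302.50 + 189.00 = 491.50.
543 > 491.50 → outlier.
826 > 491.50 → outlier.
835 > 491.50 → outlier.
All remaining values lie within [-12.50, 491.50].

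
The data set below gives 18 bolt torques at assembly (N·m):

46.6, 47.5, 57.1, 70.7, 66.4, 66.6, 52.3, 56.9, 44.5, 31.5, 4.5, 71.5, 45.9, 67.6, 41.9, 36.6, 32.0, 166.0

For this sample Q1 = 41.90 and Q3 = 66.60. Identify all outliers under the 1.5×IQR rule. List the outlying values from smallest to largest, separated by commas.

IQR = Q3 − Q1 = 66.60 − 41.90 = 24.70.
Lower fence = Q1 − 1.5·IQR = 41.90 − 37.05 = 4.85.
Upper fence = Q3 + 1.5·IQR = 66.60 + 37.05 = 103.65.
4.5 < 4.85 → outlier.
166.0 > 103.65 → outlier.
All remaining values lie within [4.85, 103.65].

4.5, 166.0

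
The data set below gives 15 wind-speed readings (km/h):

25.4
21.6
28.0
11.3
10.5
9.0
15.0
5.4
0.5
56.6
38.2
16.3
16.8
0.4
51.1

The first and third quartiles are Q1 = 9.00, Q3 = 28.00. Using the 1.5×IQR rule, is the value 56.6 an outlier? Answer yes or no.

IQR = Q3 − Q1 = 28.00 − 9.00 = 19.00.
Lower fence = Q1 − 1.5·IQR = 9.00 − 28.50 = -19.50.
Upper fence = Q3 + 1.5·IQR = 28.00 + 28.50 = 56.50.
56.6 lies above the upper fence.

yes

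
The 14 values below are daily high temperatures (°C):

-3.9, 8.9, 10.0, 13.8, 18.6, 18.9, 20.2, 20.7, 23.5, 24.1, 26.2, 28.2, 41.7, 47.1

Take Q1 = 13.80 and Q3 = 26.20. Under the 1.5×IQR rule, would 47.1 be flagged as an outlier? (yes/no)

yes

IQR = Q3 − Q1 = 26.20 − 13.80 = 12.40.
Lower fence = Q1 − 1.5·IQR = 13.80 − 18.60 = -4.80.
Upper fence = Q3 + 1.5·IQR = 26.20 + 18.60 = 44.80.
47.1 lies above the upper fence.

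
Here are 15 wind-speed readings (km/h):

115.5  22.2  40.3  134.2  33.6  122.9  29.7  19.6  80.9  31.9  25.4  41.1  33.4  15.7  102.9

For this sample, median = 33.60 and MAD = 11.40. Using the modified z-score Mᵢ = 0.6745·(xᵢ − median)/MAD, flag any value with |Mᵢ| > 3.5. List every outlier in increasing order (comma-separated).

|Mᵢ| > 3.5 ⇔ |xᵢ − 33.60| > 3.5·11.40/0.6745 = 59.15.
So outliers lie outside [-25.55, 92.75].
102.9: M = 4.10 → outlier.
115.5: M = 4.85 → outlier.
122.9: M = 5.28 → outlier.
134.2: M = 5.95 → outlier.

102.9, 115.5, 122.9, 134.2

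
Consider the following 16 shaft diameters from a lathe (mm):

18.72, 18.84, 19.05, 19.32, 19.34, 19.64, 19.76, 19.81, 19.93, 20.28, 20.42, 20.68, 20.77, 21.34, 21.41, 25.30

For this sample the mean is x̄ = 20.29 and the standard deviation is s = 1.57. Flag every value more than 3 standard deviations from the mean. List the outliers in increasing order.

Cutoffs at x̄ ± 3s: 20.29 ± 3·1.57 = [15.58, 25.00].
25.30: z = 3.19, |z| > 3 → outlier.
Every other value lies within [15.58, 25.00].

25.30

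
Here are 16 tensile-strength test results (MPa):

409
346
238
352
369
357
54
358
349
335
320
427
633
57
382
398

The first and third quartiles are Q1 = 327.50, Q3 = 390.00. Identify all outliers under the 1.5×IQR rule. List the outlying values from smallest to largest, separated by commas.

IQR = Q3 − Q1 = 390.00 − 327.50 = 62.50.
Lower fence = Q1 − 1.5·IQR = 327.50 − 93.75 = 233.75.
Upper fence = Q3 + 1.5·IQR = 390.00 + 93.75 = 483.75.
54 < 233.75 → outlier.
57 < 233.75 → outlier.
633 > 483.75 → outlier.
All remaining values lie within [233.75, 483.75].

54, 57, 633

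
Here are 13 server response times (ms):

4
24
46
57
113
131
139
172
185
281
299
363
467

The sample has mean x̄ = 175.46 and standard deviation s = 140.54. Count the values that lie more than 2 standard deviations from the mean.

Cutoffs: x̄ ± 2s = [-105.62, 456.54].
Outside the cutoffs: 467.

1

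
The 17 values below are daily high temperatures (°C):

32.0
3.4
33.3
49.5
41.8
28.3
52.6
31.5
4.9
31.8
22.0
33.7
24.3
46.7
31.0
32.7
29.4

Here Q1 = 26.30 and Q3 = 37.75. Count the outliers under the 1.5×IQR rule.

2

IQR = 11.45; fences at 26.30 − 17.175 = 9.125 and 37.75 + 17.175 = 54.925.
Outside the cutoffs: 3.4, 4.9.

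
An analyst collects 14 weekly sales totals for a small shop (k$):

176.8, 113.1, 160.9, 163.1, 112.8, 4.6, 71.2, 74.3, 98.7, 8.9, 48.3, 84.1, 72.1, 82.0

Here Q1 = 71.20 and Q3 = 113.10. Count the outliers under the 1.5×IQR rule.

IQR = 41.90; fences at 71.20 − 62.85 = 8.35 and 113.10 + 62.85 = 175.95.
Outside the cutoffs: 4.6, 176.8.

2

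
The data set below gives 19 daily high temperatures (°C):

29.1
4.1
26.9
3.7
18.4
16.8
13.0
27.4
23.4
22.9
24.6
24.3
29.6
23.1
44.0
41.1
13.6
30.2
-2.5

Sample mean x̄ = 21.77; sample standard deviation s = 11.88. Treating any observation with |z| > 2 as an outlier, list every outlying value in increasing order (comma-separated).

Cutoffs at x̄ ± 2s: 21.77 ± 2·11.88 = [-1.99, 45.53].
-2.5: z = -2.04, |z| > 2 → outlier.
Every other value lies within [-1.99, 45.53].

-2.5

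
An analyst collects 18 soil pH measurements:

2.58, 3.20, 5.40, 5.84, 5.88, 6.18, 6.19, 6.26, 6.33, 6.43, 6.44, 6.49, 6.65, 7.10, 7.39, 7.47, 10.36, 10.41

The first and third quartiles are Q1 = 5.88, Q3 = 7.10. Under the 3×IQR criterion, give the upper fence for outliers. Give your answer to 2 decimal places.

IQR = Q3 − Q1 = 7.10 − 5.88 = 1.22.
Lower fence = Q1 − 3·IQR = 5.88 − 3.66 = 2.22.
Upper fence = Q3 + 3·IQR = 7.10 + 3.66 = 10.76.

10.76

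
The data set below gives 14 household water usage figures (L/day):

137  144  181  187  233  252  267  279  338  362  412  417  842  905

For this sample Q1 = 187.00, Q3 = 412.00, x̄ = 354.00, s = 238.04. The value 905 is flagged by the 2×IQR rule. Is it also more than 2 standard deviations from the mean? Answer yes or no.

z = (905 − 354.00) / 238.04 = 2.31.
|z| = 2.31 > 2.

yes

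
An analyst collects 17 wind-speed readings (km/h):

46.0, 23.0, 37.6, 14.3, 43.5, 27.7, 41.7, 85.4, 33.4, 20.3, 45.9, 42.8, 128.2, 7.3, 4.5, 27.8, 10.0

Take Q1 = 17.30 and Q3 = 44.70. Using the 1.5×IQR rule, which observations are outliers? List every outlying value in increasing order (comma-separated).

IQR = Q3 − Q1 = 44.70 − 17.30 = 27.40.
Lower fence = Q1 − 1.5·IQR = 17.30 − 41.10 = -23.80.
Upper fence = Q3 + 1.5·IQR = 44.70 + 41.10 = 85.80.
128.2 > 85.80 → outlier.
All remaining values lie within [-23.80, 85.80].

128.2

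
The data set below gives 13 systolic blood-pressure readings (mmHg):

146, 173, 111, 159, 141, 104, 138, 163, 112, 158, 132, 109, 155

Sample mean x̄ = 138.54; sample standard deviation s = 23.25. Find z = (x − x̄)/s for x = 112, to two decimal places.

-1.14

z = (112 − 138.54) / 23.25 = -1.14.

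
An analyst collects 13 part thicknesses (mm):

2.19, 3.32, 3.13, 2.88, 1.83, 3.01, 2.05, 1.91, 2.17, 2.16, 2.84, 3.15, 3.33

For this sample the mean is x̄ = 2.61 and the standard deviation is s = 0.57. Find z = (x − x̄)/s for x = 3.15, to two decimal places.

0.95

z = (3.15 − 2.61) / 0.57 = 0.95.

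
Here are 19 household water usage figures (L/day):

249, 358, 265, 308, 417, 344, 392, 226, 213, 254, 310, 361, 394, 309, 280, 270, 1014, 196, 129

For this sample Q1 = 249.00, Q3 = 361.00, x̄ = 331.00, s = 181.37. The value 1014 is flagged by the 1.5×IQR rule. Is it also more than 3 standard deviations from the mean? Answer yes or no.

yes

z = (1014 − 331.00) / 181.37 = 3.77.
|z| = 3.77 > 3.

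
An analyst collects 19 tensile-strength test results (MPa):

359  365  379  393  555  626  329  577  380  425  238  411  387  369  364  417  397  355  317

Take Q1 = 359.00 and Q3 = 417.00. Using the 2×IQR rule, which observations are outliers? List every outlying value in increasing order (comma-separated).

IQR = Q3 − Q1 = 417.00 − 359.00 = 58.00.
Lower fence = Q1 − 2·IQR = 359.00 − 116.00 = 243.00.
Upper fence = Q3 + 2·IQR = 417.00 + 116.00 = 533.00.
238 < 243.00 → outlier.
555 > 533.00 → outlier.
577 > 533.00 → outlier.
626 > 533.00 → outlier.
All remaining values lie within [243.00, 533.00].

238, 555, 577, 626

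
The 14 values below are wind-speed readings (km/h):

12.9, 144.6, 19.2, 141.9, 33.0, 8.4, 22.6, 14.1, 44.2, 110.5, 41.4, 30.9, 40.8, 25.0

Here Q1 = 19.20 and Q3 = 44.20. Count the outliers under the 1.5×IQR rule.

3

IQR = 25.00; fences at 19.20 − 37.50 = -18.30 and 44.20 + 37.50 = 81.70.
Outside the cutoffs: 110.5, 141.9, 144.6.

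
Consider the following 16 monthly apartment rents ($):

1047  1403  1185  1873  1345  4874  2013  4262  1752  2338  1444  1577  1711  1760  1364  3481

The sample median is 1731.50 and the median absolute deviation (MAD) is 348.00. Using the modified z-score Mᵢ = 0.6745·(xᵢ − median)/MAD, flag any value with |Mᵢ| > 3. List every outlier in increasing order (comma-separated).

3481, 4262, 4874

|Mᵢ| > 3 ⇔ |xᵢ − 1731.50| > 3·348.00/0.6745 = 1547.81.
So outliers lie outside [183.69, 3279.31].
3481: M = 3.39 → outlier.
4262: M = 4.90 → outlier.
4874: M = 6.09 → outlier.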